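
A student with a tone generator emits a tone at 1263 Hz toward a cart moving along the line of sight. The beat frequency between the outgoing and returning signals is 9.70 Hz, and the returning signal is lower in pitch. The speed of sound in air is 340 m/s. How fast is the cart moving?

1.31 m/s

Double Doppler shift off a moving reflector: f₂ = f₀ · (v + u)/(v − u) (u > 0 toward emitter).
Returning signal is lower, so f₂ = f₀ − Δf = 1263 − 9.7 = 1253.3 Hz.
Rearranging, u = v · (f₂ − f₀)/(f₂ + f₀) = 340 × -9.7/2516.3 ≈ -1.31 m/s.
So the cart is moving at 1.31 m/s away from the emitter.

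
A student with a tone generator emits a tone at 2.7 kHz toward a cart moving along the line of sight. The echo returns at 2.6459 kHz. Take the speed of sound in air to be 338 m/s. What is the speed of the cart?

3.4 m/s

Double Doppler shift off a moving reflector: f₂ = f₀ · (v + u)/(v − u) (u > 0 toward emitter).
Rearranging, u = v · (f₂ − f₀)/(f₂ + f₀) = 338 × -0.0541/5.3459 ≈ -3.4 m/s.
So the cart is moving at 3.4 m/s away from the emitter.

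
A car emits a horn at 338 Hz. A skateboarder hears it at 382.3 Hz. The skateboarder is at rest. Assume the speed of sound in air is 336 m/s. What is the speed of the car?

f' > f, so the car is approaching.
f' = f · v/(v − v_s) ⇒ v_s = v · |1 − f/f'|.
v_s = 336 × |1 − 338/382.3| = 336 × 0.1159 ≈ 39 m/s.

39 m/s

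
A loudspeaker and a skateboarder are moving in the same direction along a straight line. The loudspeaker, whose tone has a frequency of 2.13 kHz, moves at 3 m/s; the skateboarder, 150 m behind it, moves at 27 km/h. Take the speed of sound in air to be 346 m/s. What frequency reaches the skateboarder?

27 km/h = 7.5 m/s.
The skateboarder is behind, so the loudspeaker is moving away from it while the skateboarder is moving toward the loudspeaker.
Both move, so f' = f · (v + v_o)/(v + v_s).
f' = 2.13 × (346 + 7.5)/(346 + 3) = 2.13 × 353.5/349 ≈ 2.16 kHz.

2.16 kHz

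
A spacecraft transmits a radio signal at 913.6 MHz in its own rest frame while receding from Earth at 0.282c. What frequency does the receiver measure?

683.7 MHz

Relativistic Doppler for frequency: f' = f₀ · √((1 − β)/(1 + β)).
f' = 913.6 × √(0.7180/1.2820) = 913.6 × 0.74837 ≈ 683.7 MHz.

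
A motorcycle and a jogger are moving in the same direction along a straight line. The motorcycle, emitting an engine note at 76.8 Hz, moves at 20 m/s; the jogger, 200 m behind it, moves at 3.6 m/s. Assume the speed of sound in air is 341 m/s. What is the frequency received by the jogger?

73 Hz

The jogger is behind, so the motorcycle is moving away from it while the jogger is moving toward the motorcycle.
With source receding and observer approaching, f' = f · (v + v_o)/(v + v_s).
f' = 76.8 × (341 + 3.6)/(341 + 20) = 76.8 × 344.6/361 ≈ 73 Hz.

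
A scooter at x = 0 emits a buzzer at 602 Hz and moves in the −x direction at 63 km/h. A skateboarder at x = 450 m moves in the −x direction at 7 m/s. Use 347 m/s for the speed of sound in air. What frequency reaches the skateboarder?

585 Hz

63 km/h = 17.5 m/s.
The observer lies on the +x side, so the source is heading away from the observer and the observer is heading toward the source.
With source receding and observer approaching, f' = f · (v + v_o)/(v + v_s).
f' = 602 × (347 + 7)/(347 + 17.5) = 602 × 354/364.5 ≈ 585 Hz.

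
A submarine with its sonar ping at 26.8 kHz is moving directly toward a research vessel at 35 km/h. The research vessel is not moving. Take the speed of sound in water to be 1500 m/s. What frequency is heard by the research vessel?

27.0 kHz

35 km/h = 9.722 m/s.
Moving source, stationary observer: f' = f · v/(v − v_s) since the source is approaching.
f' = 26.8 × 1500/(1500 − 9.722) = 26.8 × 1500/1490 ≈ 27.0 kHz.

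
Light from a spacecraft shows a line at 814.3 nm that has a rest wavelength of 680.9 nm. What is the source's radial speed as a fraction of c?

0.177c

λ'/λ₀ = 1.1959 > 1 (redshift), so the source is receding.
λ'/λ₀ = √((1 + β)/(1 − β)) for a receding source ⇒ β = (r² − 1)/(r² + 1) with r = λ'/λ₀.
β = (1.4302 − 1)/(1.4302 + 1) ≈ 0.177.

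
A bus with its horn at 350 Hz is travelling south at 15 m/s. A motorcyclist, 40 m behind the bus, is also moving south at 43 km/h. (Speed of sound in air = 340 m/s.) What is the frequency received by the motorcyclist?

347 Hz

43 km/h = 11.94 m/s.
The motorcyclist is behind, so the bus is moving away from it while the motorcyclist is moving toward the bus.
With source receding and observer approaching, f' = f · (v + v_o)/(v + v_s).
f' = 350 × (340 + 11.94)/(340 + 15) = 350 × 351.94/355 ≈ 347 Hz.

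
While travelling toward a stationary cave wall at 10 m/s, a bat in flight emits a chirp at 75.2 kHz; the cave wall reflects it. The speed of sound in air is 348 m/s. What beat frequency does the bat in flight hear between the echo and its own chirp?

4450 Hz

The cave wall receives the sound from a moving source: f₁ = f₀ · v/(v − v_e) = 75.2 × 348/338 ≈ 77.42 kHz.
On the return leg the bat in flight is a moving observer: f₂ = f₁ · (v + v_e)/v = 77.42 × 358/348 ≈ 79.65 kHz.
Equivalently f₂ = f₀ · (v + v_e)/(v − v_e).
Beat against the emitted tone (with f₀ = 75200 Hz): |f₂ − f₀| = 2v_e·f₀/(v − v_e) = 2 × 10 × 75200/338 ≈ 4450 Hz.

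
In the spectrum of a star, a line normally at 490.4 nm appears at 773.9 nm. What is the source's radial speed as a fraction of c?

λ'/λ₀ = 1.5781 > 1 (redshift), so the source is receding.
λ'/λ₀ = √((1 + β)/(1 − β)) for a receding source ⇒ β = (r² − 1)/(r² + 1) with r = λ'/λ₀.
β = (2.4904 − 1)/(2.4904 + 1) ≈ 0.427.

0.427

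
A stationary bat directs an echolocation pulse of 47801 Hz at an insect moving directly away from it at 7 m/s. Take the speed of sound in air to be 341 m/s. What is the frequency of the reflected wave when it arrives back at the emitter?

45878 Hz

At the insect (a moving observer), f₁ = f₀ · (v − u)/v = 47801 × 334/341 ≈ 46820 Hz.
On reflection it acts as a source moving away from the stationary detector: f₂ = f₁ · v/(v + u) = 46820 × 341/348 ≈ 45878 Hz.
Equivalently f₂ = f₀ · (v − u)/(v + u).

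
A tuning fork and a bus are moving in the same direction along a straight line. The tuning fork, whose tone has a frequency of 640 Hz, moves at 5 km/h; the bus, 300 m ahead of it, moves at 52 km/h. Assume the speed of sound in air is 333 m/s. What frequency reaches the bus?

615 Hz

5 km/h = 1.389 m/s; 52 km/h = 14.44 m/s.
The bus is ahead, so the tuning fork is moving toward it while the bus is moving away from the tuning fork.
Both move, so f' = f · (v − v_o)/(v − v_s).
f' = 640 × (333 − 14.44)/(333 − 1.389) = 640 × 318.56/331.61 ≈ 615 Hz.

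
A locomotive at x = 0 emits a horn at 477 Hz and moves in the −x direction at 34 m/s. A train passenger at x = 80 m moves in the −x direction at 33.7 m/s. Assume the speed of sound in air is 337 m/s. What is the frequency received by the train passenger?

477 Hz

The observer lies on the +x side, so the source is heading away from the observer and the observer is heading toward the source.
With source receding and observer approaching, f' = f · (v + v_o)/(v + v_s).
f' = 477 × (337 + 33.7)/(337 + 34) = 477 × 370.7/371 ≈ 477 Hz.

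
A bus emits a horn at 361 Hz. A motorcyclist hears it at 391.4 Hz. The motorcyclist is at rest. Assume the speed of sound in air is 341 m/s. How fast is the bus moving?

26 m/s

f' > f, so the bus is approaching.
f' = f · v/(v − v_s) ⇒ v_s = v · |1 − f/f'|.
v_s = 341 × |1 − 361/391.4| = 341 × 0.07767 ≈ 26 m/s.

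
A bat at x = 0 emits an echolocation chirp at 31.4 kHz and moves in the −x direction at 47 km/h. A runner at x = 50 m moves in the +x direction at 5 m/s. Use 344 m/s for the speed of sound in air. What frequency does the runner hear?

47 km/h = 13.06 m/s.
The observer lies on the +x side, so the source is heading away from the observer and the observer is heading away from the source.
With source receding and observer receding, f' = f · (v − v_o)/(v + v_s).
f' = 31.4 × (344 − 5)/(344 + 13.06) = 31.4 × 339/357.06 ≈ 29.8 kHz.

29.8 kHz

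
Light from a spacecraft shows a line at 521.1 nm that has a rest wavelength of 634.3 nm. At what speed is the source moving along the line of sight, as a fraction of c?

0.194c

λ'/λ₀ = 0.8215 < 1 (blueshift), so the source is approaching.
λ'/λ₀ = √((1 − β)/(1 + β)) for an approaching source ⇒ β = (1 − r²)/(1 + r²) with r = λ'/λ₀.
β = (1 − 0.6749)/(1 + 0.6749) ≈ 0.194.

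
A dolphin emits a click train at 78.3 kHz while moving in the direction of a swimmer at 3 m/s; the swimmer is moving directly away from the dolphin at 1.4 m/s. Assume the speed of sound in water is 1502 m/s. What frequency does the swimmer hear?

78.4 kHz

Both move, so f' = f · (v − v_o)/(v − v_s).
f' = 78.3 × (1502 − 1.4)/(1502 − 3) = 78.3 × 1500.6/1499 ≈ 78.4 kHz.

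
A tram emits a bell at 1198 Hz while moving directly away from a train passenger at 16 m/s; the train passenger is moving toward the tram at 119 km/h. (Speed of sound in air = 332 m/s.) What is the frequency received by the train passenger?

1257 Hz

119 km/h = 33.06 m/s.
General Doppler shift: f' = f · (v + v_o)/(v + v_s).
f' = 1198 × (332 + 33.06)/(332 + 16) = 1198 × 365.06/348 ≈ 1257 Hz.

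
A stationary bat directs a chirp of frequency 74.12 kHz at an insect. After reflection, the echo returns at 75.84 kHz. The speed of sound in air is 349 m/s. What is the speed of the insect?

Double Doppler shift off a moving reflector: f₂ = f₀ · (v + u)/(v − u) (u > 0 toward emitter).
Rearranging, u = v · (f₂ − f₀)/(f₂ + f₀) = 349 × 1.72/149.96 ≈ 4.0 m/s.
So the insect is moving at 4.0 m/s toward the emitter.

4.0 m/s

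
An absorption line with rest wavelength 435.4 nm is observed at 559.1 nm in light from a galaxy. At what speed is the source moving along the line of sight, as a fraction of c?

0.245c

λ'/λ₀ = 1.2841 > 1 (redshift), so the source is receding.
λ'/λ₀ = √((1 + β)/(1 − β)) for a receding source ⇒ β = (r² − 1)/(r² + 1) with r = λ'/λ₀.
β = (1.6489 − 1)/(1.6489 + 1) ≈ 0.245.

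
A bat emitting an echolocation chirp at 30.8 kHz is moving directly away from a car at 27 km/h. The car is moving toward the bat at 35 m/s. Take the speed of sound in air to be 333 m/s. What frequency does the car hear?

33.3 kHz

27 km/h = 7.5 m/s.
With source receding and observer approaching, f' = f · (v + v_o)/(v + v_s).
f' = 30.8 × (333 + 35)/(333 + 7.5) = 30.8 × 368/340.5 ≈ 33.3 kHz.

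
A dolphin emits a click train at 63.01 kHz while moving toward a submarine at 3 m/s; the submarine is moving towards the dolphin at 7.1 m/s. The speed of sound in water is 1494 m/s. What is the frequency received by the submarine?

Both move, so f' = f · (v + v_o)/(v − v_s).
f' = 63.01 × (1494 + 7.1)/(1494 − 3) = 63.01 × 1501.1/1491 ≈ 63.4 kHz.

63.4 kHz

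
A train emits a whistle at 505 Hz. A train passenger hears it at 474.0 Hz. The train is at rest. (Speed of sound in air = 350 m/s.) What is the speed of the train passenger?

21.5 m/s

f' < f, so the train passenger is receding.
f' = f · (v − v_o)/v ⇒ v_o = v · |f'/f − 1|.
v_o = 350 × |474.0/505 − 1| = 350 × 0.06139 ≈ 21.5 m/s.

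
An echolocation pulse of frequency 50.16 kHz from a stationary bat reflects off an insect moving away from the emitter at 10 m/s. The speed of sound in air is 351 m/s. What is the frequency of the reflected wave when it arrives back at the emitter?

At the insect (a moving observer), f₁ = f₀ · (v − u)/v = 50.16 × 341/351 ≈ 48.7 kHz.
On reflection it acts as a source moving away from the stationary detector: f₂ = f₁ · v/(v + u) = 48.7 × 351/361 ≈ 47.4 kHz.
Equivalently f₂ = f₀ · (v − u)/(v + u).

47.4 kHz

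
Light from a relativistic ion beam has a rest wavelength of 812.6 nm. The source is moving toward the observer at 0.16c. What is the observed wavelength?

691.5 nm

Relativistic Doppler for wavelength: λ' = λ₀ · √((1 − β)/(1 + β)).
λ' = 812.6 × √(0.8400/1.1600) = 812.6 × 0.85096 ≈ 691.5 nm.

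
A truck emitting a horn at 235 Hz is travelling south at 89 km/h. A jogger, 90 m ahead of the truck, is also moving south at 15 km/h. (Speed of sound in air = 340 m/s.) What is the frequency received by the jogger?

89 km/h = 24.72 m/s; 15 km/h = 4.167 m/s.
The jogger is ahead, so the truck is moving toward it while the jogger is moving away from the truck.
General Doppler shift: f' = f · (v − v_o)/(v − v_s).
f' = 235 × (340 − 4.167)/(340 − 24.72) = 235 × 335.83/315.28 ≈ 250 Hz.

250 Hz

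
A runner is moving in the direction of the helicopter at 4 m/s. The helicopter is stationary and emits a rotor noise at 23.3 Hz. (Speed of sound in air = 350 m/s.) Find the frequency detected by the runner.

Only the observer moves, toward the source, so f' = f · (v + v_o)/v.
f' = 23.3 × (350 + 4)/350 = 23.3 × 354/350 ≈ 23.6 Hz.

23.6 Hz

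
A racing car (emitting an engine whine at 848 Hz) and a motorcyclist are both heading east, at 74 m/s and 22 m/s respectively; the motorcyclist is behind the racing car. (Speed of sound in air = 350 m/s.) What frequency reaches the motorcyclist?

The motorcyclist is behind, so the racing car is moving away from it while the motorcyclist is moving toward the racing car.
With source receding and observer approaching, f' = f · (v + v_o)/(v + v_s).
f' = 848 × (350 + 22)/(350 + 74) = 848 × 372/424 ≈ 744 Hz.

744 Hz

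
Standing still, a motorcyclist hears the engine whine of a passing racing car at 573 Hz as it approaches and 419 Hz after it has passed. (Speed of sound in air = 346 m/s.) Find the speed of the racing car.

54 m/s

f₁/f₂ = (v + v_s)/(v − v_s), so v_s = v · (f₁ − f₂)/(f₁ + f₂).
v_s = 346 × (573 − 419)/(573 + 419) = 346 × 154/992 ≈ 54 m/s.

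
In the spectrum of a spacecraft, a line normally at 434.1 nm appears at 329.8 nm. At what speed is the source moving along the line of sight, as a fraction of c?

0.268c

λ'/λ₀ = 0.7597 < 1 (blueshift), so the source is approaching.
λ'/λ₀ = √((1 − β)/(1 + β)) for an approaching source ⇒ β = (1 − r²)/(1 + r²) with r = λ'/λ₀.
β = (1 − 0.5772)/(1 + 0.5772) ≈ 0.268.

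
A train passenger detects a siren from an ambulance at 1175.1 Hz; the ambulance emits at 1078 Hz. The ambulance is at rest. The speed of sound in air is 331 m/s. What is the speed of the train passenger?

30 m/s

f' > f, so the train passenger is approaching.
f' = f · (v + v_o)/v ⇒ v_o = v · |f'/f − 1|.
v_o = 331 × |1175.1/1078 − 1| = 331 × 0.09007 ≈ 30 m/s.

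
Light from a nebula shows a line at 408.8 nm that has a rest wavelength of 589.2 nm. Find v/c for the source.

λ'/λ₀ = 0.6938 < 1 (blueshift), so the source is approaching.
λ'/λ₀ = √((1 − β)/(1 + β)) for an approaching source ⇒ β = (1 − r²)/(1 + r²) with r = λ'/λ₀.
β = (1 − 0.4814)/(1 + 0.4814) ≈ 0.350.

0.350c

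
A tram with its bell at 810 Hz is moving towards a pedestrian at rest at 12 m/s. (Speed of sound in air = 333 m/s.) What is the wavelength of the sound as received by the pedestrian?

39.6 cm

Moving source, stationary observer: f' = f · v/(v − v_s) since the source is approaching.
f' = 810 × 333/(333 − 12) ≈ 840 Hz.
λ' = v/f' = 333/840.28 ≈ 39.6 cm.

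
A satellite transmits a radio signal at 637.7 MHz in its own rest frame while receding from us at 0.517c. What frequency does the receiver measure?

359.8 MHz

Relativistic Doppler for frequency: f' = f₀ · √((1 − β)/(1 + β)).
f' = 637.7 × √(0.4830/1.5170) = 637.7 × 0.56426 ≈ 359.8 MHz.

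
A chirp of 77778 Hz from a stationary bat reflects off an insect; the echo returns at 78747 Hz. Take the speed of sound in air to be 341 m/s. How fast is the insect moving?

2.11 m/s

Double Doppler shift off a moving reflector: f₂ = f₀ · (v + u)/(v − u) (u > 0 toward emitter).
Rearranging, u = v · (f₂ − f₀)/(f₂ + f₀) = 341 × 969/156525 ≈ 2.11 m/s.
So the insect is moving at 2.11 m/s toward the emitter.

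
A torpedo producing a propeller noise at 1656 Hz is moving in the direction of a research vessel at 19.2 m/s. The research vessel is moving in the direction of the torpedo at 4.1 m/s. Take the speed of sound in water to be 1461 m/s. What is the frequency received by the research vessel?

General Doppler shift: f' = f · (v + v_o)/(v − v_s).
f' = 1656 × (1461 + 4.1)/(1461 − 19.2) = 1656 × 1465.1/1441.8 ≈ 1683 Hz.

1683 Hz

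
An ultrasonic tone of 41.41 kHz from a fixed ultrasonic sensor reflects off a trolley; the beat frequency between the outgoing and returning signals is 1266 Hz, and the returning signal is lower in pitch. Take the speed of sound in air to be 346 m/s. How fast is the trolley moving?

5.4 m/s

Double Doppler shift off a moving reflector: f₂ = f₀ · (v + u)/(v − u) (u > 0 toward emitter).
Returning signal is lower, so f₂ = f₀ − Δf = 41410 − 1266 = 40144 Hz.
Rearranging, u = v · (f₂ − f₀)/(f₂ + f₀) = 346 × -1266/81554 ≈ -5.4 m/s.
So the trolley is moving at 5.4 m/s away from the emitter.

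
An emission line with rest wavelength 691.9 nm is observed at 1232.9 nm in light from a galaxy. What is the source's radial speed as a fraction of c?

λ'/λ₀ = 1.7819 > 1 (redshift), so the source is receding.
λ'/λ₀ = √((1 + β)/(1 − β)) for a receding source ⇒ β = (r² − 1)/(r² + 1) with r = λ'/λ₀.
β = (3.1752 − 1)/(3.1752 + 1) ≈ 0.521.

0.521c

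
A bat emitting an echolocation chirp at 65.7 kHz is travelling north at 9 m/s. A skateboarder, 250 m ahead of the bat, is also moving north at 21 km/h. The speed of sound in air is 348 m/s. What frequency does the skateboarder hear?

21 km/h = 5.833 m/s.
The skateboarder is ahead, so the bat is moving toward it while the skateboarder is moving away from the bat.
With source approaching and observer receding, f' = f · (v − v_o)/(v − v_s).
f' = 65.7 × (348 − 5.833)/(348 − 9) = 65.7 × 342.17/339 ≈ 66.3 kHz.

66.3 kHz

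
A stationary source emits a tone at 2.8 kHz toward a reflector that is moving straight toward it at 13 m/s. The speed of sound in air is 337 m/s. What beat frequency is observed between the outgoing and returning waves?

At the reflector (a moving observer), f₁ = f₀ · (v + u)/v = 2.8 × 350/337 ≈ 2.908 kHz.
The reflection then acts as a moving source: f₂ = f₁ · v/(v − u) ≈ 3.025 kHz.
Equivalently f₂ = f₀ · (v + u)/(v − u).
Beat frequency (with f₀ = 2800 Hz): |f₂ − f₀| = 2u·f₀/(v − u) = 2 × 13 × 2800/324 ≈ 225 Hz.

225 Hz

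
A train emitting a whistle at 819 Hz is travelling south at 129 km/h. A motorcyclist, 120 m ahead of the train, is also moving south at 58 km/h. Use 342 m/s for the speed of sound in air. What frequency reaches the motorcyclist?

872 Hz

129 km/h = 35.83 m/s; 58 km/h = 16.11 m/s.
The motorcyclist is ahead, so the train is moving toward it while the motorcyclist is moving away from the train.
With source approaching and observer receding, f' = f · (v − v_o)/(v − v_s).
f' = 819 × (342 − 16.11)/(342 − 35.83) = 819 × 325.89/306.17 ≈ 872 Hz.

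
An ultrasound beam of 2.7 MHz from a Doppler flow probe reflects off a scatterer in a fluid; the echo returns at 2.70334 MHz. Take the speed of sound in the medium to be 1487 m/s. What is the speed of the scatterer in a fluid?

Double Doppler shift off a moving reflector: f₂ = f₀ · (v + u)/(v − u) (u > 0 toward emitter).
Rearranging, u = v · (f₂ − f₀)/(f₂ + f₀) = 1487 × 0.00334/5.40334 ≈ 0.92 m/s.
So the scatterer in a fluid is moving at 0.92 m/s toward the emitter.

0.92 m/s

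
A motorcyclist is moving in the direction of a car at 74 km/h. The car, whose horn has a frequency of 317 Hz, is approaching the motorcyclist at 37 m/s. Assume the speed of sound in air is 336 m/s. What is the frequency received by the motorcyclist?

74 km/h = 20.56 m/s.
With source approaching and observer approaching, f' = f · (v + v_o)/(v − v_s).
f' = 317 × (336 + 20.56)/(336 − 37) = 317 × 356.56/299 ≈ 378 Hz.

378 Hz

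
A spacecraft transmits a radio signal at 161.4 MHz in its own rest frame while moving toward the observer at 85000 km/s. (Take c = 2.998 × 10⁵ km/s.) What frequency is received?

216.0 MHz

β = v/c = 85000/299800 = 0.2835.
Relativistic Doppler for frequency: f' = f₀ · √((1 + β)/(1 − β)).
f' = 161.4 × √(1.2835/0.7165) = 161.4 × 1.33844 ≈ 216.0 MHz.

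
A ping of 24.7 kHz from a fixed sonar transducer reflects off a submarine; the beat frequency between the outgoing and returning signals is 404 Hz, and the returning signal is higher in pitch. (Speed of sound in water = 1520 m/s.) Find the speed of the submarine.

Double Doppler shift off a moving reflector: f₂ = f₀ · (v + u)/(v − u) (u > 0 toward emitter).
Returning signal is higher, so f₂ = f₀ + Δf = 24700 + 404 = 25104 Hz.
Rearranging, u = v · (f₂ − f₀)/(f₂ + f₀) = 1520 × 404/49804 ≈ 12.3 m/s.
So the submarine is moving at 12.3 m/s toward the emitter.

12.3 m/s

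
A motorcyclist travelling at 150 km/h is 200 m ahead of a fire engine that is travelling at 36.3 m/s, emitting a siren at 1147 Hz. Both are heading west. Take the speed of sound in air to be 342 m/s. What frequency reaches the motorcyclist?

150 km/h = 41.67 m/s.
The motorcyclist is ahead, so the fire engine is moving toward it while the motorcyclist is moving away from the fire engine.
Both move, so f' = f · (v − v_o)/(v − v_s).
f' = 1147 × (342 − 41.67)/(342 − 36.3) = 1147 × 300.33/305.7 ≈ 1127 Hz.

1127 Hz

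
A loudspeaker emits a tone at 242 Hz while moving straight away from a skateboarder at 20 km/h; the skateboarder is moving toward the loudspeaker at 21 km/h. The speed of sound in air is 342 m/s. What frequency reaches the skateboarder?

20 km/h = 5.556 m/s; 21 km/h = 5.833 m/s.
Both move, so f' = f · (v + v_o)/(v + v_s).
f' = 242 × (342 + 5.833)/(342 + 5.556) = 242 × 347.83/347.56 ≈ 242 Hz.

242 Hz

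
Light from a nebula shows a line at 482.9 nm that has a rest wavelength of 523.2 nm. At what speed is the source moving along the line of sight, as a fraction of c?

0.080c

λ'/λ₀ = 0.9230 < 1 (blueshift), so the source is approaching.
λ'/λ₀ = √((1 − β)/(1 + β)) for an approaching source ⇒ β = (1 − r²)/(1 + r²) with r = λ'/λ₀.
β = (1 − 0.8519)/(1 + 0.8519) ≈ 0.080.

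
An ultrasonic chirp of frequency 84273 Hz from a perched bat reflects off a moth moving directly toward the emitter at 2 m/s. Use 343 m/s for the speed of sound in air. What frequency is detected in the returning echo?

At the moth (a moving observer), f₁ = f₀ · (v + u)/v = 84273 × 345/343 ≈ 84764 Hz.
On reflection it acts as a source moving toward the stationary detector: f₂ = f₁ · v/(v − u) = 84764 × 343/341 ≈ 85262 Hz.

85262 Hz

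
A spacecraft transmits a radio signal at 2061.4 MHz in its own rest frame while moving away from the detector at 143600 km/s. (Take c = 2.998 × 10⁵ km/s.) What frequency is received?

1223.5 MHz

β = v/c = 143600/299800 = 0.4790.
Relativistic Doppler for frequency: f' = f₀ · √((1 − β)/(1 + β)).
f' = 2061.4 × √(0.5210/1.4790) = 2061.4 × 0.59353 ≈ 1223.5 MHz.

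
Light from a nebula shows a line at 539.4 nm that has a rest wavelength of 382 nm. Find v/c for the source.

λ'/λ₀ = 1.4120 > 1 (redshift), so the source is receding.
λ'/λ₀ = √((1 + β)/(1 − β)) for a receding source ⇒ β = (r² − 1)/(r² + 1) with r = λ'/λ₀.
β = (1.9939 − 1)/(1.9939 + 1) ≈ 0.332.

0.332c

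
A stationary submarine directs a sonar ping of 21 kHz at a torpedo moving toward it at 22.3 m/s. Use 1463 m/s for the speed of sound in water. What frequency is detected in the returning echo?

At the torpedo (a moving observer), f₁ = f₀ · (v + u)/v = 21 × 1485.3/1463 ≈ 21.3 kHz.
The reflection then acts as a moving source: f₂ = f₁ · v/(v − u) ≈ 21.7 kHz.
Equivalently f₂ = f₀ · (v + u)/(v − u).

21.7 kHz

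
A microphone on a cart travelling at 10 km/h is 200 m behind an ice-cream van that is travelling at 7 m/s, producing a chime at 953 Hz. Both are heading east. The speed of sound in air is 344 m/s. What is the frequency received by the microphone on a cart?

10 km/h = 2.778 m/s.
The microphone on a cart is behind, so the ice-cream van is moving away from it while the microphone on a cart is moving toward the ice-cream van.
Both move, so f' = f · (v + v_o)/(v + v_s).
f' = 953 × (344 + 2.778)/(344 + 7) = 953 × 346.78/351 ≈ 942 Hz.

942 Hz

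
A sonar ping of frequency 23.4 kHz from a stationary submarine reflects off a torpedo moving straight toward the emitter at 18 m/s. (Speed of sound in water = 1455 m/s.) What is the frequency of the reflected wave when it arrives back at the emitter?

24.0 kHz

At the torpedo (a moving observer), f₁ = f₀ · (v + u)/v = 23.4 × 1473/1455 ≈ 23.7 kHz.
The reflection then acts as a moving source: f₂ = f₁ · v/(v − u) ≈ 24.0 kHz.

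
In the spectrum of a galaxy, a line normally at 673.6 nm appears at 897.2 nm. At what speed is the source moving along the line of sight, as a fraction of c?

0.279c

λ'/λ₀ = 1.3319 > 1 (redshift), so the source is receding.
λ'/λ₀ = √((1 + β)/(1 − β)) for a receding source ⇒ β = (r² − 1)/(r² + 1) with r = λ'/λ₀.
β = (1.7741 − 1)/(1.7741 + 1) ≈ 0.279.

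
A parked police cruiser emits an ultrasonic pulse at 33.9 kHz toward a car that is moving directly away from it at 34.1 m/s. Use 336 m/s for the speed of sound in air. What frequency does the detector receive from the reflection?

27.7 kHz

The car first receives the wave as a moving observer: f₁ = f₀ · (v − u)/v = 33.9 × (336 − 34.1)/336 ≈ 30.5 kHz.
On reflection it acts as a source moving away from the stationary detector: f₂ = f₁ · v/(v + u) = 30.5 × 336/370.1 ≈ 27.7 kHz.
Equivalently f₂ = f₀ · (v − u)/(v + u).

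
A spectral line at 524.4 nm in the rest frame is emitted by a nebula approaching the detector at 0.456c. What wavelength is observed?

320.5 nm

Relativistic Doppler for wavelength: λ' = λ₀ · √((1 − β)/(1 + β)).
λ' = 524.4 × √(0.5440/1.4560) = 524.4 × 0.61125 ≈ 320.5 nm.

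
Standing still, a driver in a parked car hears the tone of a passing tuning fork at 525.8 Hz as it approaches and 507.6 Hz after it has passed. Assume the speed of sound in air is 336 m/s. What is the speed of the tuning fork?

f₁/f₂ = (v + v_s)/(v − v_s), so v_s = v · (f₁ − f₂)/(f₁ + f₂).
v_s = 336 × (525.8 − 507.6)/(525.8 + 507.6) = 336 × 18.2/1033.4 ≈ 5.9 m/s.

5.9 m/s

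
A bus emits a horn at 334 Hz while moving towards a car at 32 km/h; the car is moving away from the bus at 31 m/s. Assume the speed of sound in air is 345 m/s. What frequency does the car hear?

312 Hz

32 km/h = 8.889 m/s.
General Doppler shift: f' = f · (v − v_o)/(v − v_s).
f' = 334 × (345 − 31)/(345 − 8.889) = 334 × 314/336.11 ≈ 312 Hz.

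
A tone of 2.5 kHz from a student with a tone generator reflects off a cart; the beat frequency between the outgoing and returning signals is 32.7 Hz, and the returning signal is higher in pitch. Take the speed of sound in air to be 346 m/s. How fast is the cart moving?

2.25 m/s

Double Doppler shift off a moving reflector: f₂ = f₀ · (v + u)/(v − u) (u > 0 toward emitter).
Returning signal is higher, so f₂ = f₀ + Δf = 2500 + 32.7 = 2532.7 Hz.
Rearranging, u = v · (f₂ − f₀)/(f₂ + f₀) = 346 × 32.7/5032.7 ≈ 2.25 m/s.
So the cart is moving at 2.25 m/s toward the emitter.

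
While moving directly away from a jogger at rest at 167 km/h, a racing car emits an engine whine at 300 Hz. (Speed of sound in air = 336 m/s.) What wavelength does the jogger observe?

167 km/h = 46.39 m/s.
Only the source moves, away from the listener, so f' = f · v/(v + v_s).
f' = 300 × 336/(336 + 46.39) ≈ 264 Hz.
λ' = v/f' = 336/263.606 ≈ 1.27 m.

1.27 m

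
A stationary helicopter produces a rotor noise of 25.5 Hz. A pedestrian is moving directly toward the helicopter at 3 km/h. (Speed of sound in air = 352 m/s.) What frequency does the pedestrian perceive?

3 km/h = 0.8333 m/s.
Moving observer, stationary source: f' = f · (v + v_o)/v.
f' = 25.5 × (352 + 0.8333)/352 = 25.5 × 352.83/352 ≈ 25.6 Hz.

25.6 Hz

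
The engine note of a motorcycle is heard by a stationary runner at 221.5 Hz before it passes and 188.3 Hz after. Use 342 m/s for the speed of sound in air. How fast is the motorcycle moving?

28 m/s

f₁/f₂ = (v + v_s)/(v − v_s), so v_s = v · (f₁ − f₂)/(f₁ + f₂).
v_s = 342 × (221.5 − 188.3)/(221.5 + 188.3) = 342 × 33.2/409.8 ≈ 28 m/s.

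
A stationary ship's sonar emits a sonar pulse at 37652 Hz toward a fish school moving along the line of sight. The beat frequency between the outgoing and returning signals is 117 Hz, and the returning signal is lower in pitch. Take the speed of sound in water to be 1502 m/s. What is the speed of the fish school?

2.34 m/s

Double Doppler shift off a moving reflector: f₂ = f₀ · (v + u)/(v − u) (u > 0 toward emitter).
Returning signal is lower, so f₂ = f₀ − Δf = 37652 − 117 = 37535 Hz.
Rearranging, u = v · (f₂ − f₀)/(f₂ + f₀) = 1502 × -117/75187 ≈ -2.34 m/s.
So the fish school is moving at 2.34 m/s away from the emitter.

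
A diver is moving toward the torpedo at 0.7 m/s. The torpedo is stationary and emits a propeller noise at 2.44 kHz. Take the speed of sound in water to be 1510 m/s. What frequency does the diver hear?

Moving observer, stationary source: f' = f · (v + v_o)/v.
f' = 2.44 × (1510 + 0.7)/1510 = 2.44 × 1510.7/1510 ≈ 2.44 kHz.

2.44 kHz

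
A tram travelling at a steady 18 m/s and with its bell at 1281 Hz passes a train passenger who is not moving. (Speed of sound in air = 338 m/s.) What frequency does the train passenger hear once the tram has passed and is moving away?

Receding: f₂ = f · v/(v + v_s) = 1281 × 338/356 ≈ 1216 Hz.

1216 Hz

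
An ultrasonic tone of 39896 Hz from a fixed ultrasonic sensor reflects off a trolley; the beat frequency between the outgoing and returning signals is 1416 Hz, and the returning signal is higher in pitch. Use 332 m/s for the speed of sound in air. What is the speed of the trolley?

5.8 m/s

Double Doppler shift off a moving reflector: f₂ = f₀ · (v + u)/(v − u) (u > 0 toward emitter).
Returning signal is higher, so f₂ = f₀ + Δf = 39896 + 1416 = 41312 Hz.
Rearranging, u = v · (f₂ − f₀)/(f₂ + f₀) = 332 × 1416/81208 ≈ 5.8 m/s.
So the trolley is moving at 5.8 m/s toward the emitter.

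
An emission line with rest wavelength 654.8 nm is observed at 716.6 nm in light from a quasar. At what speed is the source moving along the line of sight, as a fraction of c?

0.090

λ'/λ₀ = 1.0944 > 1 (redshift), so the source is receding.
λ'/λ₀ = √((1 + β)/(1 − β)) for a receding source ⇒ β = (r² − 1)/(r² + 1) with r = λ'/λ₀.
β = (1.1977 − 1)/(1.1977 + 1) ≈ 0.090.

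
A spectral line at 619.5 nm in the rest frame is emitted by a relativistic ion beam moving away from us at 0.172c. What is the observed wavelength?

737.0 nm

Relativistic Doppler for wavelength: λ' = λ₀ · √((1 + β)/(1 − β)).
λ' = 619.5 × √(1.1720/0.8280) = 619.5 × 1.18973 ≈ 737.0 nm.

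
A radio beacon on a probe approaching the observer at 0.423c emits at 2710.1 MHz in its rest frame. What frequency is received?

Relativistic Doppler for frequency: f' = f₀ · √((1 + β)/(1 − β)).
f' = 2710.1 × √(1.4230/0.5770) = 2710.1 × 1.57042 ≈ 4256.0 MHz.

4256.0 MHz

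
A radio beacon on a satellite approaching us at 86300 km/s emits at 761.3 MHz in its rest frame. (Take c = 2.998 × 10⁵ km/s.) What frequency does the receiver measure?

β = v/c = 86300/299800 = 0.2879.
Relativistic Doppler for frequency: f' = f₀ · √((1 + β)/(1 − β)).
f' = 761.3 × √(1.2879/0.7121) = 761.3 × 1.34478 ≈ 1023.8 MHz.

1023.8 MHz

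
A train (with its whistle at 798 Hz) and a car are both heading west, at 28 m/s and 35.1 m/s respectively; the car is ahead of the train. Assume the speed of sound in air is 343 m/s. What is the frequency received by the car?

780 Hz

The car is ahead, so the train is moving toward it while the car is moving away from the train.
Both move, so f' = f · (v − v_o)/(v − v_s).
f' = 798 × (343 − 35.1)/(343 − 28) = 798 × 307.9/315 ≈ 780 Hz.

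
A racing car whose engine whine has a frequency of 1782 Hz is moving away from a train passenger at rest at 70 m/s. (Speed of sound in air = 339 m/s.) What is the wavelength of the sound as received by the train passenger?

Moving source, stationary observer: f' = f · v/(v + v_s) since the source is receding.
f' = 1782 × 339/(339 + 70) ≈ 1477 Hz.
λ' = v/f' = 339/1477.01 ≈ 23.0 cm.

23.0 cm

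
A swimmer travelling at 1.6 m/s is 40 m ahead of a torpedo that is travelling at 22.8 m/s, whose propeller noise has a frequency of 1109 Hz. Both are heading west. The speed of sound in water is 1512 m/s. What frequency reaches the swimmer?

The swimmer is ahead, so the torpedo is moving toward it while the swimmer is moving away from the torpedo.
General Doppler shift: f' = f · (v − v_o)/(v − v_s).
f' = 1109 × (1512 − 1.6)/(1512 − 22.8) = 1109 × 1510.4/1489.2 ≈ 1125 Hz.

1125 Hz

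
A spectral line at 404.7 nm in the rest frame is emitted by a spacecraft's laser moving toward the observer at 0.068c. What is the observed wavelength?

378.1 nm

Relativistic Doppler for wavelength: λ' = λ₀ · √((1 − β)/(1 + β)).
λ' = 404.7 × √(0.9320/1.0680) = 404.7 × 0.93416 ≈ 378.1 nm.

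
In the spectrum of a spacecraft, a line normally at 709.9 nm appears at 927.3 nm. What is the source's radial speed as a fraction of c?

λ'/λ₀ = 1.3062 > 1 (redshift), so the source is receding.
λ'/λ₀ = √((1 + β)/(1 − β)) for a receding source ⇒ β = (r² − 1)/(r² + 1) with r = λ'/λ₀.
β = (1.7063 − 1)/(1.7063 + 1) ≈ 0.261.

0.261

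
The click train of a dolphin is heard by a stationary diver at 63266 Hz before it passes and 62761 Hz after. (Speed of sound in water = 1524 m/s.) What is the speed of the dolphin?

f₁/f₂ = (v + v_s)/(v − v_s), so v_s = v · (f₁ − f₂)/(f₁ + f₂).
v_s = 1524 × (63266 − 62761)/(63266 + 62761) = 1524 × 505/126027 ≈ 6.1 m/s.

6.1 m/s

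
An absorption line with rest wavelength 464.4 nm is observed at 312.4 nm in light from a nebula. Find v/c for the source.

0.377

λ'/λ₀ = 0.6727 < 1 (blueshift), so the source is approaching.
λ'/λ₀ = √((1 − β)/(1 + β)) for an approaching source ⇒ β = (1 − r²)/(1 + r²) with r = λ'/λ₀.
β = (1 − 0.4525)/(1 + 0.4525) ≈ 0.377.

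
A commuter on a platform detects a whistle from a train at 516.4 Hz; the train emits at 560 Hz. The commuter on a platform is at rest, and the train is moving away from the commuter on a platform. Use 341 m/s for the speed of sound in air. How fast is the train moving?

29 m/s

f' = f · v/(v + v_s) ⇒ v_s = v · |1 − f/f'|.
v_s = 341 × |1 − 560/516.4| = 341 × 0.08443 ≈ 29 m/s.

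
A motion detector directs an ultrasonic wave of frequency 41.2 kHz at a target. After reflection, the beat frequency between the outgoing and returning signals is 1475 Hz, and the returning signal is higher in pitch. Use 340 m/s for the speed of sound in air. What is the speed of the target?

Double Doppler shift off a moving reflector: f₂ = f₀ · (v + u)/(v − u) (u > 0 toward emitter).
Returning signal is higher, so f₂ = f₀ + Δf = 41200 + 1475 = 42675 Hz.
Rearranging, u = v · (f₂ − f₀)/(f₂ + f₀) = 340 × 1475/83875 ≈ 6.0 m/s.
So the target is moving at 6.0 m/s toward the emitter.

6.0 m/s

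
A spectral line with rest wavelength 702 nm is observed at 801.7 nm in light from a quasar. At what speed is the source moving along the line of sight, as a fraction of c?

0.132

λ'/λ₀ = 1.1420 > 1 (redshift), so the source is receding.
λ'/λ₀ = √((1 + β)/(1 − β)) for a receding source ⇒ β = (r² − 1)/(r² + 1) with r = λ'/λ₀.
β = (1.3042 − 1)/(1.3042 + 1) ≈ 0.132.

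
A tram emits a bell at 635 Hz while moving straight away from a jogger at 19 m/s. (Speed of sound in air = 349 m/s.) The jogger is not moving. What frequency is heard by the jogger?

602 Hz

Only the source moves, away from the listener, so f' = f · v/(v + v_s).
f' = 635 × 349/(349 + 19) = 635 × 349/368 ≈ 602 Hz.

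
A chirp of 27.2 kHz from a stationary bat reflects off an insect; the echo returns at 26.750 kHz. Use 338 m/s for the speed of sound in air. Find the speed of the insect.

Double Doppler shift off a moving reflector: f₂ = f₀ · (v + u)/(v − u) (u > 0 toward emitter).
Rearranging, u = v · (f₂ − f₀)/(f₂ + f₀) = 338 × -0.450/53.950 ≈ -2.82 m/s.
So the insect is moving at 2.82 m/s away from the emitter.

2.82 m/s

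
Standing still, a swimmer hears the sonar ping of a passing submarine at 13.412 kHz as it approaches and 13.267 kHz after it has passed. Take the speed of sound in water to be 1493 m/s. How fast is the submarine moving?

f₁/f₂ = (v + v_s)/(v − v_s), so v_s = v · (f₁ − f₂)/(f₁ + f₂).
v_s = 1493 × (13.412 − 13.267)/(13.412 + 13.267) = 1493 × 0.145/26.679 ≈ 8.1 m/s.

8.1 m/s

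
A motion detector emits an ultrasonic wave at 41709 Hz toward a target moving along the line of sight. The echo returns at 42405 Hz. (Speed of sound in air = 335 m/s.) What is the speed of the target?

Double Doppler shift off a moving reflector: f₂ = f₀ · (v + u)/(v − u) (u > 0 toward emitter).
Rearranging, u = v · (f₂ − f₀)/(f₂ + f₀) = 335 × 696/84114 ≈ 2.77 m/s.
So the target is moving at 2.77 m/s toward the emitter.

2.77 m/s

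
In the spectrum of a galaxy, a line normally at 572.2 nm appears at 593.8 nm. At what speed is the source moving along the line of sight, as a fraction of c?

0.037

λ'/λ₀ = 1.0377 > 1 (redshift), so the source is receding.
λ'/λ₀ = √((1 + β)/(1 − β)) for a receding source ⇒ β = (r² − 1)/(r² + 1) with r = λ'/λ₀.
β = (1.0769 − 1)/(1.0769 + 1) ≈ 0.037.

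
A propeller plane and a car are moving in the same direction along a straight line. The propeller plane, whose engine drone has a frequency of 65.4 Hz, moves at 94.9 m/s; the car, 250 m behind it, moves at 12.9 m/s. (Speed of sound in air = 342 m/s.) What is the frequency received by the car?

53.1 Hz

The car is behind, so the propeller plane is moving away from it while the car is moving toward the propeller plane.
Both move, so f' = f · (v + v_o)/(v + v_s).
f' = 65.4 × (342 + 12.9)/(342 + 94.9) = 65.4 × 354.9/436.9 ≈ 53.1 Hz.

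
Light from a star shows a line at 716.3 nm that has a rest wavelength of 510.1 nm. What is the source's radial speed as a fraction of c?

0.327

λ'/λ₀ = 1.4042 > 1 (redshift), so the source is receding.
λ'/λ₀ = √((1 + β)/(1 − β)) for a receding source ⇒ β = (r² − 1)/(r² + 1) with r = λ'/λ₀.
β = (1.9719 − 1)/(1.9719 + 1) ≈ 0.327.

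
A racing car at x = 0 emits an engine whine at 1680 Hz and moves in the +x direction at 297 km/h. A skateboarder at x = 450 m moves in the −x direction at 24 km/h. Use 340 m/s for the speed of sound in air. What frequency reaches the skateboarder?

297 km/h = 82.5 m/s; 24 km/h = 6.667 m/s.
The observer lies on the +x side, so the source is heading toward the observer and the observer is heading toward the source.
With source approaching and observer approaching, f' = f · (v + v_o)/(v − v_s).
f' = 1680 × (340 + 6.667)/(340 − 82.5) = 1680 × 346.67/257.5 ≈ 2262 Hz.

2262 Hz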